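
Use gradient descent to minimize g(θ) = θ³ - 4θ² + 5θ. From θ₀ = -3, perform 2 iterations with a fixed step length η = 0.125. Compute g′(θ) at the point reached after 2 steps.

g′(θ) = 3θ² - 8θ + 5
Step 1: g′(-3) = 56; θ₁ = -3 − 0.125·56 = -10
Step 2: g′(-10) = 385; θ₂ = -10 − 0.125·385 = -58.125
g′(θ) at (-58.125) = 10605.546875

10605.546875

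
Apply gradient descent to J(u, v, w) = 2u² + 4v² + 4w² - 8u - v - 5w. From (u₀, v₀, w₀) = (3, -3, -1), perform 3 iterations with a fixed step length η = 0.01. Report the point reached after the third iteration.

∇J = (4u - 8, 8v - 1, 8w - 5)
(u₁, v₁, w₁) = (3, -3, -1) − 0.01·(4, -25, -13) = (2.96, -2.75, -0.87)
(u₂, v₂, w₂) = (2.96, -2.75, -0.87) − 0.01·(3.84, -23, -11.96) = (2.9216, -2.52, -0.7504)
(u₃, v₃, w₃) = (2.9216, -2.52, -0.7504) − 0.01·(3.6864, -21.16, -11.0032) = (2.884736, -2.3084, -0.640368)

(2.884736, -2.3084, -0.640368)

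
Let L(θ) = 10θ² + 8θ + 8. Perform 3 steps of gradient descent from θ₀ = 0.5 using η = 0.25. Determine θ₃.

L′(θ) = 20θ + 8
Step 1: L′(0.5) = 18; θ₁ = 0.5 − 0.25·18 = -4
Step 2: L′(-4) = -72; θ₂ = -4 − 0.25·(-72) = 14
Step 3: L′(14) = 288; θ₃ = 14 − 0.25·288 = -58

-58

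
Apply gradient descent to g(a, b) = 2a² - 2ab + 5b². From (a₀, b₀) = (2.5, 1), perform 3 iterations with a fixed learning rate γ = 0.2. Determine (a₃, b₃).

(0.18, -0.288)

∇g = (4a - 2b, -2a + 10b)
Step 1: at (2.5, 1), ∇g = (8, 5) → (2.5, 1) − 0.2·(8, 5) = (0.9, 0)
Step 2: at (0.9, 0), ∇g = (3.6, -1.8) → (0.9, 0) − 0.2·(3.6, -1.8) = (0.18, 0.36)
Step 3: at (0.18, 0.36), ∇g = (0, 3.24) → (0.18, 0.36) − 0.2·(0, 3.24) = (0.18, -0.288)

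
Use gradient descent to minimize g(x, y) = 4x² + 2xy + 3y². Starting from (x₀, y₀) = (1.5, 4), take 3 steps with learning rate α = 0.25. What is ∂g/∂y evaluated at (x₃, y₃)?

-36.875

∇g = (8x + 2y, 2x + 6y)
Step 1: at (1.5, 4), ∇g = (20, 27) → (1.5, 4) − 0.25·(20, 27) = (-3.5, -2.75)
Step 2: at (-3.5, -2.75), ∇g = (-33.5, -23.5) → (-3.5, -2.75) − 0.25·(-33.5, -23.5) = (4.875, 3.125)
Step 3: at (4.875, 3.125), ∇g = (45.25, 28.5) → (4.875, 3.125) − 0.25·(45.25, 28.5) = (-6.4375, -4)
∂g/∂y at (-6.4375, -4) = -36.875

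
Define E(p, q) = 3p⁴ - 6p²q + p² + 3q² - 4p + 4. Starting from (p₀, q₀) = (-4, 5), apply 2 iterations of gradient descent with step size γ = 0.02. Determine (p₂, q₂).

(-58.54144, 11.1104)

∇E = (12p³ - 12pq + 2p - 4, -6p² + 6q)
(p₁, q₁) = (-4, 5) − 0.02·(-540, -66) = (6.8, 6.32)
(p₂, q₂) = (6.8, 6.32) − 0.02·(3267.072, -239.52) = (-58.54144, 11.1104)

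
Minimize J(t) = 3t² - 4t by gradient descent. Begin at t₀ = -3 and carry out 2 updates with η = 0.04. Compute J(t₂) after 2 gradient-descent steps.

J′(t) = 6t - 4
t₁ = -3 − 0.04·(-22) = -2.12
t₂ = -2.12 − 0.04·(-16.72) = -1.4512
J(-1.4512) = 12.12274432

12.12274432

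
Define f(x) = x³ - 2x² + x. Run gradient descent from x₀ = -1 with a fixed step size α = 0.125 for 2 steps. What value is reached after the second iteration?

-4.625

f′(x) = 3x² - 4x + 1
x₁ = -1 − 0.125·8 = -2
x₂ = -2 − 0.125·21 = -4.625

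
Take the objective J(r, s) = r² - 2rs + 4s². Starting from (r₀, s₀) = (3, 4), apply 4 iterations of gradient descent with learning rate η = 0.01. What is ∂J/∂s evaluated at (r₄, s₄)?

∇J = (2r - 2s, -2r + 8s)
(r₁, s₁) = (3, 4) − 0.01·(-2, 26) = (3.02, 3.74)
(r₂, s₂) = (3.02, 3.74) − 0.01·(-1.44, 23.88) = (3.0344, 3.5012)
(r₃, s₃) = (3.0344, 3.5012) − 0.01·(-0.9336, 21.9408) = (3.043736, 3.281792)
(r₄, s₄) = (3.043736, 3.281792) − 0.01·(-0.476112, 20.166864) = (3.04849712, 3.08012336)
∂J/∂s at (3.04849712, 3.08012336) = 18.54399264

18.54399264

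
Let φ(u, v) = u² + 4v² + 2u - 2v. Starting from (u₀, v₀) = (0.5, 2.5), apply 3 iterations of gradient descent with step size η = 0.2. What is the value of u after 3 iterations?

-0.676

∇φ = (2u + 2, 8v - 2)
(u₁, v₁) = (0.5, 2.5) − 0.2·(3, 18) = (-0.1, -1.1)
(u₂, v₂) = (-0.1, -1.1) − 0.2·(1.8, -10.8) = (-0.46, 1.06)
(u₃, v₃) = (-0.46, 1.06) − 0.2·(1.08, 6.48) = (-0.676, -0.236)
u = -0.676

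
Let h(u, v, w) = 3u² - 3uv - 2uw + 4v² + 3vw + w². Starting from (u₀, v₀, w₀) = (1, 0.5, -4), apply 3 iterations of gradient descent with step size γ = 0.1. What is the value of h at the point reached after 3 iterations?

∇h = (6u - 3v - 2w, -3u + 8v + 3w, -2u + 3v + 2w)
Step 1: at (1, 0.5, -4), ∇h = (12.5, -11, -8.5) → (1, 0.5, -4) − 0.1·(12.5, -11, -8.5) = (-0.25, 1.6, -3.15)
Step 2: at (-0.25, 1.6, -3.15), ∇h = (0, 4.1, -1) → (-0.25, 1.6, -3.15) − 0.1·(0, 4.1, -1) = (-0.25, 1.19, -3.05)
Step 3: at (-0.25, 1.19, -3.05), ∇h = (1.03, 1.12, -2.03) → (-0.25, 1.19, -3.05) − 0.1·(1.03, 1.12, -2.03) = (-0.353, 1.078, -2.847)
h(-0.353, 1.078, -2.847) = 3.051994

3.051994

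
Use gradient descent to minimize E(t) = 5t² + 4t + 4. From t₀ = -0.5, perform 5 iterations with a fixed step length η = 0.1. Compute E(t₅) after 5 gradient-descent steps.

E′(t) = 10t + 4
t₁ = -0.5 − 0.1·(-1) = -0.4
t₂ = -0.4 − 0.1·0 = -0.4
t₃ = -0.4 − 0.1·0 = -0.4
t₄ = -0.4 − 0.1·0 = -0.4
t₅ = -0.4 − 0.1·0 = -0.4
E(-0.4) = 3.2

3.2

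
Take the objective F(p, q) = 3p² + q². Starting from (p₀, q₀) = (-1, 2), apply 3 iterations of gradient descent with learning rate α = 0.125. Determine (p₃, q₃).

(-0.015625, 0.84375)

∇F = (6p, 2q)
Step 1: at (-1, 2), ∇F = (-6, 4) → (-1, 2) − 0.125·(-6, 4) = (-0.25, 1.5)
Step 2: at (-0.25, 1.5), ∇F = (-1.5, 3) → (-0.25, 1.5) − 0.125·(-1.5, 3) = (-0.0625, 1.125)
Step 3: at (-0.0625, 1.125), ∇F = (-0.375, 2.25) → (-0.0625, 1.125) − 0.125·(-0.375, 2.25) = (-0.015625, 0.84375)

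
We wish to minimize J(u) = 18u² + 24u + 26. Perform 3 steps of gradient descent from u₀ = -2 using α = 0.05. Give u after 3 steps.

0.016

J′(u) = 36u + 24
Step 1: J′(-2) = -48; u₁ = -2 − 0.05·(-48) = 0.4
Step 2: J′(0.4) = 38.4; u₂ = 0.4 − 0.05·38.4 = -1.52
Step 3: J′(-1.52) = -30.72; u₃ = -1.52 − 0.05·(-30.72) = 0.016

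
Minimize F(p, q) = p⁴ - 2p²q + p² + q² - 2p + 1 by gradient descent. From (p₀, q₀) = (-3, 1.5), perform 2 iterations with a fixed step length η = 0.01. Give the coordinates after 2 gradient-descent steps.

∇F = (4p³ - 4pq + 2p - 2, -2p² + 2q)
(p₁, q₁) = (-3, 1.5) − 0.01·(-98, -15) = (-2.02, 1.65)
(p₂, q₂) = (-2.02, 1.65) − 0.01·(-25.677632, -4.8608) = (-1.76322368, 1.698608)

(-1.76322368, 1.698608)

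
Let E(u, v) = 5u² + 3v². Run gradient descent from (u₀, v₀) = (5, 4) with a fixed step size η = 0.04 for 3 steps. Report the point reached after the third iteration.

∇E = (10u, 6v)
Step 1: at (5, 4), ∇E = (50, 24) → (5, 4) − 0.04·(50, 24) = (3, 3.04)
Step 2: at (3, 3.04), ∇E = (30, 18.24) → (3, 3.04) − 0.04·(30, 18.24) = (1.8, 2.3104)
Step 3: at (1.8, 2.3104), ∇E = (18, 13.8624) → (1.8, 2.3104) − 0.04·(18, 13.8624) = (1.08, 1.755904)

(1.08, 1.755904)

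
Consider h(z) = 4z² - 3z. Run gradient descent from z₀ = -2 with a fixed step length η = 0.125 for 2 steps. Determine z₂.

h′(z) = 8z - 3
z₁ = -2 − 0.125·(-19) = 0.375
z₂ = 0.375 − 0.125·0 = 0.375

0.375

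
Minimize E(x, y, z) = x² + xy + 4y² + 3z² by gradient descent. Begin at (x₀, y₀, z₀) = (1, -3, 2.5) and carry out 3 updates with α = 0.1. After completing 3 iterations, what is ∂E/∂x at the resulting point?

1.425

∇E = (2x + y, x + 8y, 6z)
(x₁, y₁, z₁) = (1, -3, 2.5) − 0.1·(-1, -23, 15) = (1.1, -0.7, 1)
(x₂, y₂, z₂) = (1.1, -0.7, 1) − 0.1·(1.5, -4.5, 6) = (0.95, -0.25, 0.4)
(x₃, y₃, z₃) = (0.95, -0.25, 0.4) − 0.1·(1.65, -1.05, 2.4) = (0.785, -0.145, 0.16)
∂E/∂x at (0.785, -0.145, 0.16) = 1.425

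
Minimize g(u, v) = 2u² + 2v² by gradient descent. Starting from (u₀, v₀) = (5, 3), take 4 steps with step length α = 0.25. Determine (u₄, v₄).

(0, 0)

∇g = (4u, 4v)
Step 1: at (5, 3), ∇g = (20, 12) → (5, 3) − 0.25·(20, 12) = (0, 0)
Step 2: at (0, 0), ∇g = (0, 0) → (0, 0) − 0.25·(0, 0) = (0, 0)
Step 3: at (0, 0), ∇g = (0, 0) → (0, 0) − 0.25·(0, 0) = (0, 0)
Step 4: at (0, 0), ∇g = (0, 0) → (0, 0) − 0.25·(0, 0) = (0, 0)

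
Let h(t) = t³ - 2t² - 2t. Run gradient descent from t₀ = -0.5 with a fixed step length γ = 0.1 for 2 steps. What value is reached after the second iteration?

h′(t) = 3t² - 4t - 2
Step 1: h′(-0.5) = 0.75; t₁ = -0.5 − 0.1·0.75 = -0.575
Step 2: h′(-0.575) = 1.291875; t₂ = -0.575 − 0.1·1.291875 = -0.7041875

-0.7041875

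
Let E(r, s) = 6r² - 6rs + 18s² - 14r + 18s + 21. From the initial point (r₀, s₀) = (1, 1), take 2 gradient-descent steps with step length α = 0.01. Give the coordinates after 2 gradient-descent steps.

(1.1216, 0.2176)

∇E = (12r - 6s - 14, -6r + 36s + 18)
Step 1: at (1, 1), ∇E = (-8, 48) → (1, 1) − 0.01·(-8, 48) = (1.08, 0.52)
Step 2: at (1.08, 0.52), ∇E = (-4.16, 30.24) → (1.08, 0.52) − 0.01·(-4.16, 30.24) = (1.1216, 0.2176)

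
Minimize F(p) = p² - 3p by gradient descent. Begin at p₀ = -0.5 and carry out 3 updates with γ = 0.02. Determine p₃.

-0.269472

F′(p) = 2p - 3
Step 1: F′(-0.5) = -4; p₁ = -0.5 − 0.02·(-4) = -0.42
Step 2: F′(-0.42) = -3.84; p₂ = -0.42 − 0.02·(-3.84) = -0.3432
Step 3: F′(-0.3432) = -3.6864; p₃ = -0.3432 − 0.02·(-3.6864) = -0.269472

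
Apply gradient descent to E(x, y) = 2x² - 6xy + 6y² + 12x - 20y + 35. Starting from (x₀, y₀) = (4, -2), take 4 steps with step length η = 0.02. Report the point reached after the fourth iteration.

(1.90868992, 1.38102272)

∇E = (4x - 6y + 12, -6x + 12y - 20)
Step 1: at (4, -2), ∇E = (40, -68) → (4, -2) − 0.02·(40, -68) = (3.2, -0.64)
Step 2: at (3.2, -0.64), ∇E = (28.64, -46.88) → (3.2, -0.64) − 0.02·(28.64, -46.88) = (2.6272, 0.2976)
Step 3: at (2.6272, 0.2976), ∇E = (20.7232, -32.192) → (2.6272, 0.2976) − 0.02·(20.7232, -32.192) = (2.212736, 0.94144)
Step 4: at (2.212736, 0.94144), ∇E = (15.202304, -21.979136) → (2.212736, 0.94144) − 0.02·(15.202304, -21.979136) = (1.90868992, 1.38102272)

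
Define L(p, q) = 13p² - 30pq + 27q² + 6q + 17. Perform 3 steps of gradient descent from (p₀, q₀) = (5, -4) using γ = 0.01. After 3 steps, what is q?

∇L = (26p - 30q, -30p + 54q + 6)
(p₁, q₁) = (5, -4) − 0.01·(250, -360) = (2.5, -0.4)
(p₂, q₂) = (2.5, -0.4) − 0.01·(77, -90.6) = (1.73, 0.506)
(p₃, q₃) = (1.73, 0.506) − 0.01·(29.8, -18.576) = (1.432, 0.69176)
q = 0.69176

0.69176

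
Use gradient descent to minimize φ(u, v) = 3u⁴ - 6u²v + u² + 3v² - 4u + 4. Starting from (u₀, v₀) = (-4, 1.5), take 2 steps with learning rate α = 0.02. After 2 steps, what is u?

∇φ = (12u³ - 12uv + 2u - 4, -6u² + 6v)
(u₁, v₁) = (-4, 1.5) − 0.02·(-708, -87) = (10.16, 3.24)
(u₂, v₂) = (10.16, 3.24) − 0.02·(12206.564352, -599.9136) = (-233.97128704, 15.238272)
u = -233.97128704

-233.97128704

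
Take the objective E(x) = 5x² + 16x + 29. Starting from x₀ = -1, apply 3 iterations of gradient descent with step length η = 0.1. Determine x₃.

E′(x) = 10x + 16
x₁ = -1 − 0.1·6 = -1.6
x₂ = -1.6 − 0.1·0 = -1.6
x₃ = -1.6 − 0.1·0 = -1.6

-1.6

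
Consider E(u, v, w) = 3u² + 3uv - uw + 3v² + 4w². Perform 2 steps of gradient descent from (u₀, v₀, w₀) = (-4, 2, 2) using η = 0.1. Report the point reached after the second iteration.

(-1.4, 1.4, -0.2)

∇E = (6u + 3v - w, 3u + 6v, -u + 8w)
Step 1: at (-4, 2, 2), ∇E = (-20, 0, 20) → (-4, 2, 2) − 0.1·(-20, 0, 20) = (-2, 2, 0)
Step 2: at (-2, 2, 0), ∇E = (-6, 6, 2) → (-2, 2, 0) − 0.1·(-6, 6, 2) = (-1.4, 1.4, -0.2)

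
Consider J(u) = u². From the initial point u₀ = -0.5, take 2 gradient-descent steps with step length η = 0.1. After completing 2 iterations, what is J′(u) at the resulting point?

-0.64

J′(u) = 2u
u₁ = -0.5 − 0.1·(-1) = -0.4
u₂ = -0.4 − 0.1·(-0.8) = -0.32
J′(u) at (-0.32) = -0.64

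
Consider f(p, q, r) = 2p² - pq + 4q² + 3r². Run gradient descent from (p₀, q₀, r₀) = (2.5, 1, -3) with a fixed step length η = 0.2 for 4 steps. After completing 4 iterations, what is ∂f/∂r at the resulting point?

∇f = (4p - q, -p + 8q, 6r)
Step 1: at (2.5, 1, -3), ∇f = (9, 5.5, -18) → (2.5, 1, -3) − 0.2·(9, 5.5, -18) = (0.7, -0.1, 0.6)
Step 2: at (0.7, -0.1, 0.6), ∇f = (2.9, -1.5, 3.6) → (0.7, -0.1, 0.6) − 0.2·(2.9, -1.5, 3.6) = (0.12, 0.2, -0.12)
Step 3: at (0.12, 0.2, -0.12), ∇f = (0.28, 1.48, -0.72) → (0.12, 0.2, -0.12) − 0.2·(0.28, 1.48, -0.72) = (0.064, -0.096, 0.024)
Step 4: at (0.064, -0.096, 0.024), ∇f = (0.352, -0.832, 0.144) → (0.064, -0.096, 0.024) − 0.2·(0.352, -0.832, 0.144) = (-0.0064, 0.0704, -0.0048)
∂f/∂r at (-0.0064, 0.0704, -0.0048) = -0.0288

-0.0288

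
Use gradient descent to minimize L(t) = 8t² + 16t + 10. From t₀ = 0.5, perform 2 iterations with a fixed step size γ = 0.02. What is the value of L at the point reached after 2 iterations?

L′(t) = 16t + 16
t₁ = 0.5 − 0.02·24 = 0.02
t₂ = 0.02 − 0.02·16.32 = -0.3064
L(-0.3064) = 5.84864768

5.84864768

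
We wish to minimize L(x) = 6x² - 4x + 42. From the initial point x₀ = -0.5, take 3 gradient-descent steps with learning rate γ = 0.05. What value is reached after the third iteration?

L′(x) = 12x - 4
x₁ = -0.5 − 0.05·(-10) = 0
x₂ = 0 − 0.05·(-4) = 0.2
x₃ = 0.2 − 0.05·(-1.6) = 0.28

0.28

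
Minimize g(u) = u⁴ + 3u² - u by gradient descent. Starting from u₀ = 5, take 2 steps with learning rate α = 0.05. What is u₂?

g′(u) = 4u³ + 6u - 1
Step 1: g′(5) = 529; u₁ = 5 − 0.05·529 = -21.45
Step 2: g′(-21.45) = -39606.4945; u₂ = -21.45 − 0.05·(-39606.4945) = 1958.874725

1958.874725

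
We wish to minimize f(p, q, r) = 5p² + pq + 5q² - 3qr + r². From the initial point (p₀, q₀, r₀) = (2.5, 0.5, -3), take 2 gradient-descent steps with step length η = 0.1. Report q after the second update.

∇f = (10p + q, p + 10q - 3r, -3q + 2r)
Step 1: at (2.5, 0.5, -3), ∇f = (25.5, 16.5, -7.5) → (2.5, 0.5, -3) − 0.1·(25.5, 16.5, -7.5) = (-0.05, -1.15, -2.25)
Step 2: at (-0.05, -1.15, -2.25), ∇f = (-1.65, -4.8, -1.05) → (-0.05, -1.15, -2.25) − 0.1·(-1.65, -4.8, -1.05) = (0.115, -0.67, -2.145)
q = -0.67

-0.67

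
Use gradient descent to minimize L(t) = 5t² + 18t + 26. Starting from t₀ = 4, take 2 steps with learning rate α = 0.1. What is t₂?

L′(t) = 10t + 18
Step 1: L′(4) = 58; t₁ = 4 − 0.1·58 = -1.8
Step 2: L′(-1.8) = 0; t₂ = -1.8 − 0.1·0 = -1.8

-1.8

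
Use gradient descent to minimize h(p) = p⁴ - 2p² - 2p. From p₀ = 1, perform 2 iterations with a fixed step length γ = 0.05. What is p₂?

h′(p) = 4p³ - 4p - 2
Step 1: h′(1) = -2; p₁ = 1 − 0.05·(-2) = 1.1
Step 2: h′(1.1) = -1.076; p₂ = 1.1 − 0.05·(-1.076) = 1.1538

1.1538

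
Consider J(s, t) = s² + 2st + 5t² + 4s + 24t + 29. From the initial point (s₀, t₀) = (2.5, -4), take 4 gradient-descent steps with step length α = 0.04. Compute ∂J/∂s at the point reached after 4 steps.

∇J = (2s + 2t + 4, 2s + 10t + 24)
Step 1: at (2.5, -4), ∇J = (1, -11) → (2.5, -4) − 0.04·(1, -11) = (2.46, -3.56)
Step 2: at (2.46, -3.56), ∇J = (1.8, -6.68) → (2.46, -3.56) − 0.04·(1.8, -6.68) = (2.388, -3.2928)
Step 3: at (2.388, -3.2928), ∇J = (2.1904, -4.152) → (2.388, -3.2928) − 0.04·(2.1904, -4.152) = (2.300384, -3.12672)
Step 4: at (2.300384, -3.12672), ∇J = (2.347328, -2.666432) → (2.300384, -3.12672) − 0.04·(2.347328, -2.666432) = (2.20649088, -3.02006272)
∂J/∂s at (2.20649088, -3.02006272) = 2.37285632

2.37285632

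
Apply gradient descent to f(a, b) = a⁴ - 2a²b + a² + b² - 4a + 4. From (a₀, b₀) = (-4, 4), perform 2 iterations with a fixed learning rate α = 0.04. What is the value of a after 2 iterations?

-4.23003136

∇f = (4a³ - 4ab + 2a - 4, -2a² + 2b)
Step 1: at (-4, 4), ∇f = (-204, -24) → (-4, 4) − 0.04·(-204, -24) = (4.16, 4.96)
Step 2: at (4.16, 4.96), ∇f = (209.750784, -24.6912) → (4.16, 4.96) − 0.04·(209.750784, -24.6912) = (-4.23003136, 5.947648)
a = -4.23003136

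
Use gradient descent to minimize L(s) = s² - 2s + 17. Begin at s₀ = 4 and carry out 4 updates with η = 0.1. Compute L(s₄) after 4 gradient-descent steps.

17.50994944

L′(s) = 2s - 2
Step 1: L′(4) = 6; s₁ = 4 − 0.1·6 = 3.4
Step 2: L′(3.4) = 4.8; s₂ = 3.4 − 0.1·4.8 = 2.92
Step 3: L′(2.92) = 3.84; s₃ = 2.92 − 0.1·3.84 = 2.536
Step 4: L′(2.536) = 3.072; s₄ = 2.536 − 0.1·3.072 = 2.2288
L(2.2288) = 17.50994944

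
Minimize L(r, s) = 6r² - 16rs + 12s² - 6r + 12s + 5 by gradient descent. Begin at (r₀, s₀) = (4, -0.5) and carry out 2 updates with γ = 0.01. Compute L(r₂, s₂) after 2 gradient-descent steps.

∇L = (12r - 16s - 6, -16r + 24s + 12)
Step 1: at (4, -0.5), ∇L = (50, -64) → (4, -0.5) − 0.01·(50, -64) = (3.5, 0.14)
Step 2: at (3.5, 0.14), ∇L = (33.76, -40.64) → (3.5, 0.14) − 0.01·(33.76, -40.64) = (3.1624, 0.5464)
L(3.1624, 0.5464) = 28.52271232

28.52271232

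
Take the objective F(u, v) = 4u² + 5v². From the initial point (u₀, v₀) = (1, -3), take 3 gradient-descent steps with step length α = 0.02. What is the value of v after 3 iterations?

-1.536

∇F = (8u, 10v)
(u₁, v₁) = (1, -3) − 0.02·(8, -30) = (0.84, -2.4)
(u₂, v₂) = (0.84, -2.4) − 0.02·(6.72, -24) = (0.7056, -1.92)
(u₃, v₃) = (0.7056, -1.92) − 0.02·(5.6448, -19.2) = (0.592704, -1.536)
v = -1.536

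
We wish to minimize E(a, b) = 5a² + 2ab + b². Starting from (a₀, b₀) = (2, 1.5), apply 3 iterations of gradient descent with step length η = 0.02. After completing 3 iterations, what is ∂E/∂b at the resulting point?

∇E = (10a + 2b, 2a + 2b)
(a₁, b₁) = (2, 1.5) − 0.02·(23, 7) = (1.54, 1.36)
(a₂, b₂) = (1.54, 1.36) − 0.02·(18.12, 5.8) = (1.1776, 1.244)
(a₃, b₃) = (1.1776, 1.244) − 0.02·(14.264, 4.8432) = (0.89232, 1.147136)
∂E/∂b at (0.89232, 1.147136) = 4.078912

4.078912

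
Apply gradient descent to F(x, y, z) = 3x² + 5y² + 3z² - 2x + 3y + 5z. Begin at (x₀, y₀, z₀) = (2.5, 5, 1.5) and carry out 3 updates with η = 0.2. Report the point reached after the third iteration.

∇F = (6x - 2, 10y + 3, 6z + 5)
(x₁, y₁, z₁) = (2.5, 5, 1.5) − 0.2·(13, 53, 14) = (-0.1, -5.6, -1.3)
(x₂, y₂, z₂) = (-0.1, -5.6, -1.3) − 0.2·(-2.6, -53, -2.8) = (0.42, 5, -0.74)
(x₃, y₃, z₃) = (0.42, 5, -0.74) − 0.2·(0.52, 53, 0.56) = (0.316, -5.6, -0.852)

(0.316, -5.6, -0.852)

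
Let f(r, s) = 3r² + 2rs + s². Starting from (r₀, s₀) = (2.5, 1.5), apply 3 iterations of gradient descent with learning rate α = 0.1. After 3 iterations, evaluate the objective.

∇f = (6r + 2s, 2r + 2s)
(r₁, s₁) = (2.5, 1.5) − 0.1·(18, 8) = (0.7, 0.7)
(r₂, s₂) = (0.7, 0.7) − 0.1·(5.6, 2.8) = (0.14, 0.42)
(r₃, s₃) = (0.14, 0.42) − 0.1·(1.68, 1.12) = (-0.028, 0.308)
f(-0.028, 0.308) = 0.079968

0.079968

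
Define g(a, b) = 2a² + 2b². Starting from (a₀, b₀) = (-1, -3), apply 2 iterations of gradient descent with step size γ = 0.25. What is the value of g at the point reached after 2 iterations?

∇g = (4a, 4b)
Step 1: at (-1, -3), ∇g = (-4, -12) → (-1, -3) − 0.25·(-4, -12) = (0, 0)
Step 2: at (0, 0), ∇g = (0, 0) → (0, 0) − 0.25·(0, 0) = (0, 0)
g(0, 0) = 0

0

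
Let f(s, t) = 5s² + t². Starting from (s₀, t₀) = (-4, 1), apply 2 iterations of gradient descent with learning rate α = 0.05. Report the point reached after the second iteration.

∇f = (10s, 2t)
(s₁, t₁) = (-4, 1) − 0.05·(-40, 2) = (-2, 0.9)
(s₂, t₂) = (-2, 0.9) − 0.05·(-20, 1.8) = (-1, 0.81)

(-1, 0.81)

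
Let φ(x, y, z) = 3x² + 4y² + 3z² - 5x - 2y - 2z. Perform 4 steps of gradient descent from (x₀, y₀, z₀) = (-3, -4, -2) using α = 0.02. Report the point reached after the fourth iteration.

∇φ = (6x - 5, 8y - 2, 6z - 2)
Step 1: at (-3, -4, -2), ∇φ = (-23, -34, -14) → (-3, -4, -2) − 0.02·(-23, -34, -14) = (-2.54, -3.32, -1.72)
Step 2: at (-2.54, -3.32, -1.72), ∇φ = (-20.24, -28.56, -12.32) → (-2.54, -3.32, -1.72) − 0.02·(-20.24, -28.56, -12.32) = (-2.1352, -2.7488, -1.4736)
Step 3: at (-2.1352, -2.7488, -1.4736), ∇φ = (-17.8112, -23.9904, -10.8416) → (-2.1352, -2.7488, -1.4736) − 0.02·(-17.8112, -23.9904, -10.8416) = (-1.778976, -2.268992, -1.256768)
Step 4: at (-1.778976, -2.268992, -1.256768), ∇φ = (-15.673856, -20.151936, -9.540608) → (-1.778976, -2.268992, -1.256768) − 0.02·(-15.673856, -20.151936, -9.540608) = (-1.46549888, -1.86595328, -1.06595584)

(-1.46549888, -1.86595328, -1.06595584)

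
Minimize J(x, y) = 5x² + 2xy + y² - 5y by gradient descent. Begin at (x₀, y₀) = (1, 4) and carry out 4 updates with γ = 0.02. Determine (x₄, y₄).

∇J = (10x + 2y, 2x + 2y - 5)
(x₁, y₁) = (1, 4) − 0.02·(18, 5) = (0.64, 3.9)
(x₂, y₂) = (0.64, 3.9) − 0.02·(14.2, 4.08) = (0.356, 3.8184)
(x₃, y₃) = (0.356, 3.8184) − 0.02·(11.1968, 3.3488) = (0.132064, 3.751424)
(x₄, y₄) = (0.132064, 3.751424) − 0.02·(8.823488, 2.766976) = (-0.04440576, 3.69608448)

(-0.04440576, 3.69608448)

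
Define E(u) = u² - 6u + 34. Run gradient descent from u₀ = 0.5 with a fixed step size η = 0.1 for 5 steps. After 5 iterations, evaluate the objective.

E′(u) = 2u - 6
Step 1: E′(0.5) = -5; u₁ = 0.5 − 0.1·(-5) = 1
Step 2: E′(1) = -4; u₂ = 1 − 0.1·(-4) = 1.4
Step 3: E′(1.4) = -3.2; u₃ = 1.4 − 0.1·(-3.2) = 1.72
Step 4: E′(1.72) = -2.56; u₄ = 1.72 − 0.1·(-2.56) = 1.976
Step 5: E′(1.976) = -2.048; u₅ = 1.976 − 0.1·(-2.048) = 2.1808
E(2.1808) = 25.67108864

25.67108864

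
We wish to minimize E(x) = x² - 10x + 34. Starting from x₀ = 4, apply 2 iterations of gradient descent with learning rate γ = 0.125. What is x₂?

4.4375

E′(x) = 2x - 10
x₁ = 4 − 0.125·(-2) = 4.25
x₂ = 4.25 − 0.125·(-1.5) = 4.4375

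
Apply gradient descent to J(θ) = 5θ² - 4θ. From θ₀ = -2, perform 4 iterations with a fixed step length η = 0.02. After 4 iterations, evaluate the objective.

J′(θ) = 10θ - 4
θ₁ = -2 − 0.02·(-24) = -1.52
θ₂ = -1.52 − 0.02·(-19.2) = -1.136
θ₃ = -1.136 − 0.02·(-15.36) = -0.8288
θ₄ = -0.8288 − 0.02·(-12.288) = -0.58304
J(-0.58304) = 4.031838208

4.031838208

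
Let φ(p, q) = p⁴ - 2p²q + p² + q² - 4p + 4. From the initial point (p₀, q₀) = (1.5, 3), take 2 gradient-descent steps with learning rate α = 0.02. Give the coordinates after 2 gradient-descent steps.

(1.67427352, 2.954884)

∇φ = (4p³ - 4pq + 2p - 4, -2p² + 2q)
Step 1: at (1.5, 3), ∇φ = (-5.5, 1.5) → (1.5, 3) − 0.02·(-5.5, 1.5) = (1.61, 2.97)
Step 2: at (1.61, 2.97), ∇φ = (-3.213676, 0.7558) → (1.61, 2.97) − 0.02·(-3.213676, 0.7558) = (1.67427352, 2.954884)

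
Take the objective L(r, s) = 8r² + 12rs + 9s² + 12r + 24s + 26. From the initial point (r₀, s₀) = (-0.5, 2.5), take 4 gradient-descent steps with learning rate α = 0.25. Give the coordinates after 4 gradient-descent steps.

∇L = (16r + 12s + 12, 12r + 18s + 24)
Step 1: at (-0.5, 2.5), ∇L = (34, 63) → (-0.5, 2.5) − 0.25·(34, 63) = (-9, -13.25)
Step 2: at (-9, -13.25), ∇L = (-291, -322.5) → (-9, -13.25) − 0.25·(-291, -322.5) = (63.75, 67.375)
Step 3: at (63.75, 67.375), ∇L = (1840.5, 2001.75) → (63.75, 67.375) − 0.25·(1840.5, 2001.75) = (-396.375, -433.0625)
Step 4: at (-396.375, -433.0625), ∇L = (-11526.75, -12527.625) → (-396.375, -433.0625) − 0.25·(-11526.75, -12527.625) = (2485.3125, 2698.84375)

(2485.3125, 2698.84375)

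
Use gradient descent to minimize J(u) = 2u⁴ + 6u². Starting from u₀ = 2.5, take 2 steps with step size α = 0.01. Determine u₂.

J′(u) = 8u³ + 12u
Step 1: J′(2.5) = 155; u₁ = 2.5 − 0.01·155 = 0.95
Step 2: J′(0.95) = 18.259; u₂ = 0.95 − 0.01·18.259 = 0.76741

0.76741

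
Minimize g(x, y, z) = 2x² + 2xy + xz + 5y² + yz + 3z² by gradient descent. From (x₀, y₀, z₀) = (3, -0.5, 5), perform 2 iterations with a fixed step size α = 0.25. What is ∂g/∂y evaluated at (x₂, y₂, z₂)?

48.6875

∇g = (4x + 2y + z, 2x + 10y + z, x + y + 6z)
(x₁, y₁, z₁) = (3, -0.5, 5) − 0.25·(16, 6, 32.5) = (-1, -2, -3.125)
(x₂, y₂, z₂) = (-1, -2, -3.125) − 0.25·(-11.125, -25.125, -21.75) = (1.78125, 4.28125, 2.3125)
∂g/∂y at (1.78125, 4.28125, 2.3125) = 48.6875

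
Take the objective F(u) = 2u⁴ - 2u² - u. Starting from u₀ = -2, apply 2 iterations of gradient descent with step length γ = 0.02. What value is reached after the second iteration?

-0.80703104

F′(u) = 8u³ - 4u - 1
u₁ = -2 − 0.02·(-57) = -0.86
u₂ = -0.86 − 0.02·(-2.648448) = -0.80703104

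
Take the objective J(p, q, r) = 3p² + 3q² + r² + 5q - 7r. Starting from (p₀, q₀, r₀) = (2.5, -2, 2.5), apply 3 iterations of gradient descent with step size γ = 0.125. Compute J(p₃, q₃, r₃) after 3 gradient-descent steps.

∇J = (6p, 6q + 5, 2r - 7)
Step 1: at (2.5, -2, 2.5), ∇J = (15, -7, -2) → (2.5, -2, 2.5) − 0.125·(15, -7, -2) = (0.625, -1.125, 2.75)
Step 2: at (0.625, -1.125, 2.75), ∇J = (3.75, -1.75, -1.5) → (0.625, -1.125, 2.75) − 0.125·(3.75, -1.75, -1.5) = (0.15625, -0.90625, 2.9375)
Step 3: at (0.15625, -0.90625, 2.9375), ∇J = (0.9375, -0.4375, -1.125) → (0.15625, -0.90625, 2.9375) − 0.125·(0.9375, -0.4375, -1.125) = (0.0390625, -0.8515625, 3.078125)
J(0.0390625, -0.8515625, 3.078125) = -14.1497802734375

-14.1497802734375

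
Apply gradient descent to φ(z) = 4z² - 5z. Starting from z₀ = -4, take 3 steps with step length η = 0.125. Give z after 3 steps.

φ′(z) = 8z - 5
Step 1: φ′(-4) = -37; z₁ = -4 − 0.125·(-37) = 0.625
Step 2: φ′(0.625) = 0; z₂ = 0.625 − 0.125·0 = 0.625
Step 3: φ′(0.625) = 0; z₃ = 0.625 − 0.125·0 = 0.625

0.625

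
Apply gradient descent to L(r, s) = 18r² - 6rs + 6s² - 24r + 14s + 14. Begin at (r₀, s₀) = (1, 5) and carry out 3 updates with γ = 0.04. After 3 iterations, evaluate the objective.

8.362246742016

∇L = (36r - 6s - 24, -6r + 12s + 14)
(r₁, s₁) = (1, 5) − 0.04·(-18, 68) = (1.72, 2.28)
(r₂, s₂) = (1.72, 2.28) − 0.04·(24.24, 31.04) = (0.7504, 1.0384)
(r₃, s₃) = (0.7504, 1.0384) − 0.04·(-3.216, 21.9584) = (0.87904, 0.160064)
L(0.87904, 0.160064) = 8.362246742016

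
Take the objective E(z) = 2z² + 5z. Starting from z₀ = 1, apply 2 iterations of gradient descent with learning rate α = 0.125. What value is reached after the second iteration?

-0.6875

E′(z) = 4z + 5
z₁ = 1 − 0.125·9 = -0.125
z₂ = -0.125 − 0.125·4.5 = -0.6875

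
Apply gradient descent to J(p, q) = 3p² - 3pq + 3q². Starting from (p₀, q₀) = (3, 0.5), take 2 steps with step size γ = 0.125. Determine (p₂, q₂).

(0.703125, 0.6640625)

∇J = (6p - 3q, -3p + 6q)
(p₁, q₁) = (3, 0.5) − 0.125·(16.5, -6) = (0.9375, 1.25)
(p₂, q₂) = (0.9375, 1.25) − 0.125·(1.875, 4.6875) = (0.703125, 0.6640625)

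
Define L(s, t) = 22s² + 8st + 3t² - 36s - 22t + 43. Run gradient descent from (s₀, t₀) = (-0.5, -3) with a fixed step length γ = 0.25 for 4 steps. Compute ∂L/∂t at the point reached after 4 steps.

∇L = (44s + 8t - 36, 8s + 6t - 22)
(s₁, t₁) = (-0.5, -3) − 0.25·(-82, -44) = (20, 8)
(s₂, t₂) = (20, 8) − 0.25·(908, 186) = (-207, -38.5)
(s₃, t₃) = (-207, -38.5) − 0.25·(-9452, -1909) = (2156, 438.75)
(s₄, t₄) = (2156, 438.75) − 0.25·(98338, 19858.5) = (-22428.5, -4525.875)
∂L/∂t at (-22428.5, -4525.875) = -206605.25

-206605.25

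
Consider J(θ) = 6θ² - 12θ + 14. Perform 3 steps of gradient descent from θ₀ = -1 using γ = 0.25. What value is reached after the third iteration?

17

J′(θ) = 12θ - 12
θ₁ = -1 − 0.25·(-24) = 5
θ₂ = 5 − 0.25·48 = -7
θ₃ = -7 − 0.25·(-96) = 17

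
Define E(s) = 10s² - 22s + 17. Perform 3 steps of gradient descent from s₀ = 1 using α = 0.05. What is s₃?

1.1

E′(s) = 20s - 22
s₁ = 1 − 0.05·(-2) = 1.1
s₂ = 1.1 − 0.05·0 = 1.1
s₃ = 1.1 − 0.05·0 = 1.1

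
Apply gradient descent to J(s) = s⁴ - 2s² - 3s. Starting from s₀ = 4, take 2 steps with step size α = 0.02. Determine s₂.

J′(s) = 4s³ - 4s - 3
s₁ = 4 − 0.02·237 = -0.74
s₂ = -0.74 − 0.02·(-1.660896) = -0.70678208

-0.70678208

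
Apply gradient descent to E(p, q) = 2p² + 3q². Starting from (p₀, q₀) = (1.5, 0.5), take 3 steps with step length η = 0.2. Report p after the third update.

0.012

∇E = (4p, 6q)
(p₁, q₁) = (1.5, 0.5) − 0.2·(6, 3) = (0.3, -0.1)
(p₂, q₂) = (0.3, -0.1) − 0.2·(1.2, -0.6) = (0.06, 0.02)
(p₃, q₃) = (0.06, 0.02) − 0.2·(0.24, 0.12) = (0.012, -0.004)
p = 0.012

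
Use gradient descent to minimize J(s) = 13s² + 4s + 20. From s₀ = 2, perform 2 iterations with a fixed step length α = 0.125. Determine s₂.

10.75

J′(s) = 26s + 4
Step 1: J′(2) = 56; s₁ = 2 − 0.125·56 = -5
Step 2: J′(-5) = -126; s₂ = -5 − 0.125·(-126) = 10.75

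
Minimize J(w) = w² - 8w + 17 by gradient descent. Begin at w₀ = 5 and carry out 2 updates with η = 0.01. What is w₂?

J′(w) = 2w - 8
Step 1: J′(5) = 2; w₁ = 5 − 0.01·2 = 4.98
Step 2: J′(4.98) = 1.96; w₂ = 4.98 − 0.01·1.96 = 4.9604

4.9604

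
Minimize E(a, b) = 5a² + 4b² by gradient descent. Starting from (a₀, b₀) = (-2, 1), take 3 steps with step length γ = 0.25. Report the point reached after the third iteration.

(6.75, -1)

∇E = (10a, 8b)
(a₁, b₁) = (-2, 1) − 0.25·(-20, 8) = (3, -1)
(a₂, b₂) = (3, -1) − 0.25·(30, -8) = (-4.5, 1)
(a₃, b₃) = (-4.5, 1) − 0.25·(-45, 8) = (6.75, -1)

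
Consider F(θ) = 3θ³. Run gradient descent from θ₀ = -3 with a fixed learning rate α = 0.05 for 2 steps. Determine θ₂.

F′(θ) = 9θ²
Step 1: F′(-3) = 81; θ₁ = -3 − 0.05·81 = -7.05
Step 2: F′(-7.05) = 447.3225; θ₂ = -7.05 − 0.05·447.3225 = -29.416125

-29.416125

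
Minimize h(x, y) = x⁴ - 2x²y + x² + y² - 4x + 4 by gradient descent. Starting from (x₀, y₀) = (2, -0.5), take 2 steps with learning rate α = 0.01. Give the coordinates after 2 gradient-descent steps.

∇h = (4x³ - 4xy + 2x - 4, -2x² + 2y)
Step 1: at (2, -0.5), ∇h = (36, -9) → (2, -0.5) − 0.01·(36, -9) = (1.64, -0.41)
Step 2: at (1.64, -0.41), ∇h = (19.613376, -6.1992) → (1.64, -0.41) − 0.01·(19.613376, -6.1992) = (1.44386624, -0.348008)

(1.44386624, -0.348008)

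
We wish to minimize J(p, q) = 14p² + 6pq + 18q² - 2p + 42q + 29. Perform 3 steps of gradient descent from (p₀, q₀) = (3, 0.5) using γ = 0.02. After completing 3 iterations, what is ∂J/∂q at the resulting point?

∇J = (28p + 6q - 2, 6p + 36q + 42)
(p₁, q₁) = (3, 0.5) − 0.02·(85, 78) = (1.3, -1.06)
(p₂, q₂) = (1.3, -1.06) − 0.02·(28.04, 11.64) = (0.7392, -1.2928)
(p₃, q₃) = (0.7392, -1.2928) − 0.02·(10.9408, -0.1056) = (0.520384, -1.290688)
∂J/∂q at (0.520384, -1.290688) = -1.342464

-1.342464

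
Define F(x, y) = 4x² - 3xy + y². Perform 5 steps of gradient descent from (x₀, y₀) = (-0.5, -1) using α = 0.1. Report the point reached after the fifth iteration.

∇F = (8x - 3y, -3x + 2y)
Step 1: at (-0.5, -1), ∇F = (-1, -0.5) → (-0.5, -1) − 0.1·(-1, -0.5) = (-0.4, -0.95)
Step 2: at (-0.4, -0.95), ∇F = (-0.35, -0.7) → (-0.4, -0.95) − 0.1·(-0.35, -0.7) = (-0.365, -0.88)
Step 3: at (-0.365, -0.88), ∇F = (-0.28, -0.665) → (-0.365, -0.88) − 0.1·(-0.28, -0.665) = (-0.337, -0.8135)
Step 4: at (-0.337, -0.8135), ∇F = (-0.2555, -0.616) → (-0.337, -0.8135) − 0.1·(-0.2555, -0.616) = (-0.31145, -0.7519)
Step 5: at (-0.31145, -0.7519), ∇F = (-0.2359, -0.56945) → (-0.31145, -0.7519) − 0.1·(-0.2359, -0.56945) = (-0.28786, -0.694955)

(-0.28786, -0.694955)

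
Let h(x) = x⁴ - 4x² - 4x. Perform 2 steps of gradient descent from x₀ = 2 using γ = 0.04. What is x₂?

1.60451072

h′(x) = 4x³ - 8x - 4
x₁ = 2 − 0.04·12 = 1.52
x₂ = 1.52 − 0.04·(-2.112768) = 1.60451072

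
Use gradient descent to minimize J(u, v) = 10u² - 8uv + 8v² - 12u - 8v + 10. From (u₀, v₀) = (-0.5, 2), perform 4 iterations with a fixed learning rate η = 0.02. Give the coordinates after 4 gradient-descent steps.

∇J = (20u - 8v - 12, -8u + 16v - 8)
Step 1: at (-0.5, 2), ∇J = (-38, 28) → (-0.5, 2) − 0.02·(-38, 28) = (0.26, 1.44)
Step 2: at (0.26, 1.44), ∇J = (-18.32, 12.96) → (0.26, 1.44) − 0.02·(-18.32, 12.96) = (0.6264, 1.1808)
Step 3: at (0.6264, 1.1808), ∇J = (-8.9184, 5.8816) → (0.6264, 1.1808) − 0.02·(-8.9184, 5.8816) = (0.804768, 1.063168)
Step 4: at (0.804768, 1.063168), ∇J = (-4.409984, 2.572544) → (0.804768, 1.063168) − 0.02·(-4.409984, 2.572544) = (0.89296768, 1.01171712)

(0.89296768, 1.01171712)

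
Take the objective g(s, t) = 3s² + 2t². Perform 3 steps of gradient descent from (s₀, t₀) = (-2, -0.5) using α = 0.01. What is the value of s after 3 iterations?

-1.661168

∇g = (6s, 4t)
Step 1: at (-2, -0.5), ∇g = (-12, -2) → (-2, -0.5) − 0.01·(-12, -2) = (-1.88, -0.48)
Step 2: at (-1.88, -0.48), ∇g = (-11.28, -1.92) → (-1.88, -0.48) − 0.01·(-11.28, -1.92) = (-1.7672, -0.4608)
Step 3: at (-1.7672, -0.4608), ∇g = (-10.6032, -1.8432) → (-1.7672, -0.4608) − 0.01·(-10.6032, -1.8432) = (-1.661168, -0.442368)
s = -1.661168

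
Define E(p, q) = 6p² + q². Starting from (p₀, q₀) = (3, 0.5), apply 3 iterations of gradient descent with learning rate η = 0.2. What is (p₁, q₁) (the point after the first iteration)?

∇E = (12p, 2q)
(p₁, q₁) = (3, 0.5) − 0.2·(36, 1) = (-4.2, 0.3)

(-4.2, 0.3)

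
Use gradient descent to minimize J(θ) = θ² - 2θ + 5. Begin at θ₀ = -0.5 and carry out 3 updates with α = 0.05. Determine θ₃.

J′(θ) = 2θ - 2
θ₁ = -0.5 − 0.05·(-3) = -0.35
θ₂ = -0.35 − 0.05·(-2.7) = -0.215
θ₃ = -0.215 − 0.05·(-2.43) = -0.0935

-0.0935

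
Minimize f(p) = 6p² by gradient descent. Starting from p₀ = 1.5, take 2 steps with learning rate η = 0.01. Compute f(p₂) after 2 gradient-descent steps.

8.09588736

f′(p) = 12p
Step 1: f′(1.5) = 18; p₁ = 1.5 − 0.01·18 = 1.32
Step 2: f′(1.32) = 15.84; p₂ = 1.32 − 0.01·15.84 = 1.1616
f(1.1616) = 8.09588736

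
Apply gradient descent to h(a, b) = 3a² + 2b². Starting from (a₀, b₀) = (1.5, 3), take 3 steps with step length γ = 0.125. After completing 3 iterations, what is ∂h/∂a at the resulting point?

0.140625

∇h = (6a, 4b)
(a₁, b₁) = (1.5, 3) − 0.125·(9, 12) = (0.375, 1.5)
(a₂, b₂) = (0.375, 1.5) − 0.125·(2.25, 6) = (0.09375, 0.75)
(a₃, b₃) = (0.09375, 0.75) − 0.125·(0.5625, 3) = (0.0234375, 0.375)
∂h/∂a at (0.0234375, 0.375) = 0.140625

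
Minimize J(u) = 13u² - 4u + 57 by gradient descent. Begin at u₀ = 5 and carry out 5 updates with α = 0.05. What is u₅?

J′(u) = 26u - 4
Step 1: J′(5) = 126; u₁ = 5 − 0.05·126 = -1.3
Step 2: J′(-1.3) = -37.8; u₂ = -1.3 − 0.05·(-37.8) = 0.59
Step 3: J′(0.59) = 11.34; u₃ = 0.59 − 0.05·11.34 = 0.023
Step 4: J′(0.023) = -3.402; u₄ = 0.023 − 0.05·(-3.402) = 0.1931
Step 5: J′(0.1931) = 1.0206; u₅ = 0.1931 − 0.05·1.0206 = 0.14207

0.14207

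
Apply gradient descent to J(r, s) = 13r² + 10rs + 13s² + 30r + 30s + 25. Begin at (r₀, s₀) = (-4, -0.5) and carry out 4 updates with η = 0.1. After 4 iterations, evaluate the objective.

150878.377168

∇J = (26r + 10s + 30, 10r + 26s + 30)
Step 1: at (-4, -0.5), ∇J = (-79, -23) → (-4, -0.5) − 0.1·(-79, -23) = (3.9, 1.8)
Step 2: at (3.9, 1.8), ∇J = (149.4, 115.8) → (3.9, 1.8) − 0.1·(149.4, 115.8) = (-11.04, -9.78)
Step 3: at (-11.04, -9.78), ∇J = (-354.84, -334.68) → (-11.04, -9.78) − 0.1·(-354.84, -334.68) = (24.444, 23.688)
Step 4: at (24.444, 23.688), ∇J = (902.424, 890.328) → (24.444, 23.688) − 0.1·(902.424, 890.328) = (-65.7984, -65.3448)
J(-65.7984, -65.3448) = 150878.377168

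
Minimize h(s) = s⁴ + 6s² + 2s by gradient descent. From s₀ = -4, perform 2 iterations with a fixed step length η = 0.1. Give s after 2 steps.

-7199.3312

h′(s) = 4s³ + 12s + 2
s₁ = -4 − 0.1·(-302) = 26.2
s₂ = 26.2 − 0.1·72255.312 = -7199.3312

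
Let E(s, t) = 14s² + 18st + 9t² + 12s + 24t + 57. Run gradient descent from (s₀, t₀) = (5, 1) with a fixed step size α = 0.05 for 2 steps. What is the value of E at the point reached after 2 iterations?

801.4241

∇E = (28s + 18t + 12, 18s + 18t + 24)
Step 1: at (5, 1), ∇E = (170, 132) → (5, 1) − 0.05·(170, 132) = (-3.5, -5.6)
Step 2: at (-3.5, -5.6), ∇E = (-186.8, -139.8) → (-3.5, -5.6) − 0.05·(-186.8, -139.8) = (5.84, 1.39)
E(5.84, 1.39) = 801.4241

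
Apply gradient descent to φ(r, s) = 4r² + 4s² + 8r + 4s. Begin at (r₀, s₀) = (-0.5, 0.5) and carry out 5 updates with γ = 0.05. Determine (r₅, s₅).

(-0.96112, -0.42224)

∇φ = (8r + 8, 8s + 4)
(r₁, s₁) = (-0.5, 0.5) − 0.05·(4, 8) = (-0.7, 0.1)
(r₂, s₂) = (-0.7, 0.1) − 0.05·(2.4, 4.8) = (-0.82, -0.14)
(r₃, s₃) = (-0.82, -0.14) − 0.05·(1.44, 2.88) = (-0.892, -0.284)
(r₄, s₄) = (-0.892, -0.284) − 0.05·(0.864, 1.728) = (-0.9352, -0.3704)
(r₅, s₅) = (-0.9352, -0.3704) − 0.05·(0.5184, 1.0368) = (-0.96112, -0.42224)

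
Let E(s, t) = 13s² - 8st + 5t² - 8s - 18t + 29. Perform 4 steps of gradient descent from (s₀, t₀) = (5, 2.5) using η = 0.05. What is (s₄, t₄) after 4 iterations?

∇E = (26s - 8t - 8, -8s + 10t - 18)
(s₁, t₁) = (5, 2.5) − 0.05·(102, -33) = (-0.1, 4.15)
(s₂, t₂) = (-0.1, 4.15) − 0.05·(-43.8, 24.3) = (2.09, 2.935)
(s₃, t₃) = (2.09, 2.935) − 0.05·(22.86, -5.37) = (0.947, 3.2035)
(s₄, t₄) = (0.947, 3.2035) − 0.05·(-9.006, 6.459) = (1.3973, 2.88055)

(1.3973, 2.88055)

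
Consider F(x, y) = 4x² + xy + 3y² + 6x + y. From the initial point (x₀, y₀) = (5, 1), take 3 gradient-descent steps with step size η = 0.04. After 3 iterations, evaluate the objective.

10.360198242304

∇F = (8x + y + 6, x + 6y + 1)
Step 1: at (5, 1), ∇F = (47, 12) → (5, 1) − 0.04·(47, 12) = (3.12, 0.52)
Step 2: at (3.12, 0.52), ∇F = (31.48, 7.24) → (3.12, 0.52) − 0.04·(31.48, 7.24) = (1.8608, 0.2304)
Step 3: at (1.8608, 0.2304), ∇F = (21.1168, 4.2432) → (1.8608, 0.2304) − 0.04·(21.1168, 4.2432) = (1.016128, 0.060672)
F(1.016128, 0.060672) = 10.360198242304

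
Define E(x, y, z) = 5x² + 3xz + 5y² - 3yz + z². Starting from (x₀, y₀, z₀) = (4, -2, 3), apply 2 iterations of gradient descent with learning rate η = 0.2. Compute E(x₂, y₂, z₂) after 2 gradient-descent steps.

∇E = (10x + 3z, 10y - 3z, 3x - 3y + 2z)
(x₁, y₁, z₁) = (4, -2, 3) − 0.2·(49, -29, 24) = (-5.8, 3.8, -1.8)
(x₂, y₂, z₂) = (-5.8, 3.8, -1.8) − 0.2·(-63.4, 43.4, -32.4) = (6.88, -4.88, 4.68)
E(6.88, -4.88, 4.68) = 542.7568

542.7568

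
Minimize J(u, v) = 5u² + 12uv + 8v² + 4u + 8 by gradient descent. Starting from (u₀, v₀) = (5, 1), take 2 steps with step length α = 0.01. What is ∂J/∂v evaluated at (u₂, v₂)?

40.9392

∇J = (10u + 12v + 4, 12u + 16v)
(u₁, v₁) = (5, 1) − 0.01·(66, 76) = (4.34, 0.24)
(u₂, v₂) = (4.34, 0.24) − 0.01·(50.28, 55.92) = (3.8372, -0.3192)
∂J/∂v at (3.8372, -0.3192) = 40.9392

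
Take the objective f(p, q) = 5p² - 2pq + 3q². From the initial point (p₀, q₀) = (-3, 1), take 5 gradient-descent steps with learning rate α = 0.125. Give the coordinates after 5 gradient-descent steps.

∇f = (10p - 2q, -2p + 6q)
(p₁, q₁) = (-3, 1) − 0.125·(-32, 12) = (1, -0.5)
(p₂, q₂) = (1, -0.5) − 0.125·(11, -5) = (-0.375, 0.125)
(p₃, q₃) = (-0.375, 0.125) − 0.125·(-4, 1.5) = (0.125, -0.0625)
(p₄, q₄) = (0.125, -0.0625) − 0.125·(1.375, -0.625) = (-0.046875, 0.015625)
(p₅, q₅) = (-0.046875, 0.015625) − 0.125·(-0.5, 0.1875) = (0.015625, -0.0078125)

(0.015625, -0.0078125)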